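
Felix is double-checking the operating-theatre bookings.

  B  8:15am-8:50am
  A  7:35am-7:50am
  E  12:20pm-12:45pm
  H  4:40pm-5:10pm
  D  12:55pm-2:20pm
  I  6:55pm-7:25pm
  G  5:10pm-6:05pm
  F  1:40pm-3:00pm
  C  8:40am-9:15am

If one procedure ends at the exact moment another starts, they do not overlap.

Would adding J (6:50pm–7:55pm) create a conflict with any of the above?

Yes — it overlaps I

A: ends 7:50am at or before J starts 6:50pm → clear.
B: ends 8:50am at or before J starts 6:50pm → clear.
C: ends 9:15am at or before J starts 6:50pm → clear.
E: ends 12:45pm at or before J starts 6:50pm → clear.
D: ends 2:20pm at or before J starts 6:50pm → clear.
F: ends 3:00pm at or before J starts 6:50pm → clear.
H: ends 5:10pm at or before J starts 6:50pm → clear.
G: ends 6:05pm at or before J starts 6:50pm → clear.
I: starts 6:55pm before J ends 7:55pm, and ends 7:25pm after J starts 6:50pm → overlap.
J overlaps I.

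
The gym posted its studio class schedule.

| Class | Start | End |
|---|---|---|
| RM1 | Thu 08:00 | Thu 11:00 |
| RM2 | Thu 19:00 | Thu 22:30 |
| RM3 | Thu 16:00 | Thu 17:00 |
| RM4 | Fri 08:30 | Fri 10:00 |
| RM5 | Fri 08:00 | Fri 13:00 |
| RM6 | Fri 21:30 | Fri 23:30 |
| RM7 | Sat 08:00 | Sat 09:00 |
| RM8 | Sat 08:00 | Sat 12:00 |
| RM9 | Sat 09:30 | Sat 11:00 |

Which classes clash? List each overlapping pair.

Sorted by start: RM1, RM3, RM2, RM5, RM4, RM6, RM7, RM8, RM9.
RM3 starts after RM1 ends; RM1 is clear from here.
RM2 starts after RM3 ends; RM3 is clear from here.
RM5 starts after RM2 ends; RM2 is clear from here.
RM4 starts before RM5 ends → RM5 and RM4 overlap.
RM6 starts after RM5 ends; RM5 is clear from here.
RM6 starts after RM4 ends; RM4 is clear from here.
RM7 starts after RM6 ends; RM6 is clear from here.
RM8 starts before RM7 ends → RM7 and RM8 overlap.
RM9 starts after RM7 ends.
RM9 starts before RM8 ends → RM8 and RM9 overlap.

RM4 & RM5, RM7 & RM8, RM8 & RM9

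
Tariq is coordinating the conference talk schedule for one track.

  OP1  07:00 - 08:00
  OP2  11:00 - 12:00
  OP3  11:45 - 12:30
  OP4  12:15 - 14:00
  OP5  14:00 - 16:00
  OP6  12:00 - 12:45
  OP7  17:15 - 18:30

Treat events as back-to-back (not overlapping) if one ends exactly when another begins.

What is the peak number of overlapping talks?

3

Sort all start/end points and keep a running count:
07:00 start OP1 → 1
08:00 end OP1 → 0
11:00 start OP2 → 1
11:45 start OP3 → 2
12:00 end OP2 → 1
12:00 start OP6 → 2
12:15 start OP4 → 3
12:30 end OP3 → 2
12:45 end OP6 → 1
14:00 end OP4 → 0
14:00 start OP5 → 1
16:00 end OP5 → 0
17:15 start OP7 → 1
18:30 end OP7 → 0
Peak is 3, at 12:15 (OP3, OP4, OP6).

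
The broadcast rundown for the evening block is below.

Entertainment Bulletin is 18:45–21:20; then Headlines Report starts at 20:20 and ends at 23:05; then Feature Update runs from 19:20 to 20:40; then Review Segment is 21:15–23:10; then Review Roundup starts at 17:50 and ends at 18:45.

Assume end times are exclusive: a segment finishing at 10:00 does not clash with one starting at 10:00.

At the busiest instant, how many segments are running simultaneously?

Sort all start/end points and keep a running count:
17:50 start Review Roundup → 1
18:45 end Review Roundup → 0
18:45 start Entertainment Bulletin → 1
19:20 start Feature Update → 2
20:20 start Headlines Report → 3
20:40 end Feature Update → 2
21:15 start Review Segment → 3
21:20 end Entertainment Bulletin → 2
23:05 end Headlines Report → 1
23:10 end Review Segment → 0
Peak is 3, at 20:20 (Entertainment Bulletin, Feature Update, Headlines Report).

3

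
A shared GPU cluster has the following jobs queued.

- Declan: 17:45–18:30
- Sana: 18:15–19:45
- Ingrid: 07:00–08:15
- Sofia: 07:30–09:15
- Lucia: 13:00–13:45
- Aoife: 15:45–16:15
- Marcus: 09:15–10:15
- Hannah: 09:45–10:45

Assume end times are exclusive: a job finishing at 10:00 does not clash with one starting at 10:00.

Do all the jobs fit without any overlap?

No

Sorted by start: Ingrid, Sofia, Marcus, Hannah, Lucia, Aoife, Declan, Sana.
Sofia starts before Ingrid ends → Ingrid and Sofia overlap.
That's a conflict, so the schedule is not conflict-free.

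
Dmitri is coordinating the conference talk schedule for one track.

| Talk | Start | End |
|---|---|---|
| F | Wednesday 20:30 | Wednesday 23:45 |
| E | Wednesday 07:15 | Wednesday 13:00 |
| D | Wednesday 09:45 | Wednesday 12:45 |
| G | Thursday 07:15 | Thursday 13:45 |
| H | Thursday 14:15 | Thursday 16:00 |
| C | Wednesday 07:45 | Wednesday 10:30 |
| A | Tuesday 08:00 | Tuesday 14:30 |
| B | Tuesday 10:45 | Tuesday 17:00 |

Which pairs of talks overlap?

Sorted by start: A, B, E, C, D, F, G, H.
B starts before A ends → A and B overlap.
E starts after A ends — done with A.
E starts after B ends — done with B.
C starts before E ends → E and C overlap.
D starts before E ends → E and D overlap.
F starts after E ends — done with E.
D starts before C ends → C and D overlap.
F starts after C ends — done with C.
F starts after D ends — done with D.
G starts after F ends — done with F.
H starts after G ends.

A & B, C & D, C & E, D & E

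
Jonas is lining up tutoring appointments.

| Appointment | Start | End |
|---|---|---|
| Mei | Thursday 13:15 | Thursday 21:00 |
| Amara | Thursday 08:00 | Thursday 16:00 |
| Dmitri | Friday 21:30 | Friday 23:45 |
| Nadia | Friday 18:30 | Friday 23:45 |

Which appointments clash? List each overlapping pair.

Amara & Mei, Dmitri & Nadia

Sorted by start: Amara, Mei, Nadia, Dmitri.
Mei starts before Amara ends → Amara and Mei overlap.
Nadia starts after Amara ends, so Amara has no further overlaps.
Nadia starts after Mei ends, so Mei has no further overlaps.
Dmitri starts before Nadia ends → Nadia and Dmitri overlap.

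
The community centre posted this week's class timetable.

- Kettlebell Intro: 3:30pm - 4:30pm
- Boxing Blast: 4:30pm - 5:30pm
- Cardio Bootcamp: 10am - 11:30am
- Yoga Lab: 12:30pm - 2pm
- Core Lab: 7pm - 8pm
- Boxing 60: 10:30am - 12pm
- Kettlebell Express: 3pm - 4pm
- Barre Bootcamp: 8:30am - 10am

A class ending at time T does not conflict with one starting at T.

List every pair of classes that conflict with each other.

Sorted by start: Barre Bootcamp, Cardio Bootcamp, Boxing 60, Yoga Lab, Kettlebell Express, Kettlebell Intro, Boxing Blast, Core Lab.
Cardio Bootcamp starts exactly when Barre Bootcamp ends (back-to-back, no overlap), so nothing later overlaps Barre Bootcamp either.
Boxing 60 starts before Cardio Bootcamp ends → Cardio Bootcamp and Boxing 60 overlap.
Yoga Lab starts after Cardio Bootcamp ends, so nothing later overlaps Cardio Bootcamp either.
Yoga Lab starts after Boxing 60 ends, so nothing later overlaps Boxing 60 either.
Kettlebell Express starts after Yoga Lab ends, so nothing later overlaps Yoga Lab either.
Kettlebell Intro starts before Kettlebell Express ends → Kettlebell Express and Kettlebell Intro overlap.
Boxing Blast starts after Kettlebell Express ends, so nothing later overlaps Kettlebell Express either.
Boxing Blast starts exactly when Kettlebell Intro ends (back-to-back, no overlap), so nothing later overlaps Kettlebell Intro either.
Core Lab starts after Boxing Blast ends.

Boxing 60 & Cardio Bootcamp, Kettlebell Express & Kettlebell Intro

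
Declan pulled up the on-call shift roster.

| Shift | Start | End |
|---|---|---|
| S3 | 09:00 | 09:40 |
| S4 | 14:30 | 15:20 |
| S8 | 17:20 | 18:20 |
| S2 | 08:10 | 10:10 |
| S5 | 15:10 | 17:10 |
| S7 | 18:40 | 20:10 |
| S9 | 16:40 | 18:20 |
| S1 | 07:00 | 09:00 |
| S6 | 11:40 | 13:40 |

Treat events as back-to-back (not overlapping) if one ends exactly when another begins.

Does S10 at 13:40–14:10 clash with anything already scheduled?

No — it doesn't clash with anything

S1: ends 09:00 at or before S10 starts 13:40 → clear.
S2: ends 10:10 at or before S10 starts 13:40 → clear.
S3: ends 09:40 at or before S10 starts 13:40 → clear.
S6: ends 13:40 at or before S10 starts 13:40 → clear.
S4: starts 14:30 at or after S10 ends 14:10 → clear.
S5: starts 15:10 at or after S10 ends 14:10 → clear.
S9: starts 16:40 at or after S10 ends 14:10 → clear.
S8: starts 17:20 at or after S10 ends 14:10 → clear.
S7: starts 18:40 at or after S10 ends 14:10 → clear.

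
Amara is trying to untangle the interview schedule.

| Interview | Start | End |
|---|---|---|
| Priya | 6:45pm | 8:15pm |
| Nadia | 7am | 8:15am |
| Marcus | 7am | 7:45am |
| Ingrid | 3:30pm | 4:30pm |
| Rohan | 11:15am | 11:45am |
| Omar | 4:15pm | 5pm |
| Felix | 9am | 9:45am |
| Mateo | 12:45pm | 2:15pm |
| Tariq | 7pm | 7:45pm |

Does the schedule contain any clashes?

Yes

Sorted by start: Nadia, Marcus, Felix, Rohan, Mateo, Ingrid, Omar, Priya, Tariq.
Marcus starts before Nadia ends → Nadia and Marcus overlap.
That's a conflict, so the schedule is not conflict-free.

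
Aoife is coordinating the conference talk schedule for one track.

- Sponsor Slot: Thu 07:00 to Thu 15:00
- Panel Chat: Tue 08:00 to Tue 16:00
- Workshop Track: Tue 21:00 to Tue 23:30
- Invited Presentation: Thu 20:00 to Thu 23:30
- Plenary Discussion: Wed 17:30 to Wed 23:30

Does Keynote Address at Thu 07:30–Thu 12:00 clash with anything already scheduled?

Yes — it overlaps Sponsor Slot

Panel Chat: ends Tue 16:00 at or before Keynote Address starts Thu 07:30 → clear.
Workshop Track: ends Tue 23:30 at or before Keynote Address starts Thu 07:30 → clear.
Plenary Discussion: ends Wed 23:30 at or before Keynote Address starts Thu 07:30 → clear.
Sponsor Slot: starts Thu 07:00 before Keynote Address ends Thu 12:00, and ends Thu 15:00 after Keynote Address starts Thu 07:30 → overlap.
Invited Presentation: starts Thu 20:00 at or after Keynote Address ends Thu 12:00 → clear.
Keynote Address overlaps Sponsor Slot.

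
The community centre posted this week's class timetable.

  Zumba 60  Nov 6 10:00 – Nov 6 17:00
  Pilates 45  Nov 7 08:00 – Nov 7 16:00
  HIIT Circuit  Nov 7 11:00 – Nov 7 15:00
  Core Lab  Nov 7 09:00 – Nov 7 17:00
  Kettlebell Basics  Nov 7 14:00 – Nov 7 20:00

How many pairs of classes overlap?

Sorted by start: Zumba 60, Pilates 45, Core Lab, HIIT Circuit, Kettlebell Basics.
Pilates 45 starts after Zumba 60 ends, so Zumba 60 has no further overlaps.
Core Lab starts before Pilates 45 ends → Pilates 45 and Core Lab overlap.
HIIT Circuit starts before Pilates 45 ends → Pilates 45 and HIIT Circuit overlap.
Kettlebell Basics starts before Pilates 45 ends → Pilates 45 and Kettlebell Basics overlap.
HIIT Circuit starts before Core Lab ends → Core Lab and HIIT Circuit overlap.
Kettlebell Basics starts before Core Lab ends → Core Lab and Kettlebell Basics overlap.
Kettlebell Basics starts before HIIT Circuit ends → HIIT Circuit and Kettlebell Basics overlap.
Overlapping pairs: Core Lab & HIIT Circuit, Core Lab & Kettlebell Basics, Core Lab & Pilates 45, HIIT Circuit & Kettlebell Basics, HIIT Circuit & Pilates 45, Kettlebell Basics & Pilates 45 — 6 in total.

6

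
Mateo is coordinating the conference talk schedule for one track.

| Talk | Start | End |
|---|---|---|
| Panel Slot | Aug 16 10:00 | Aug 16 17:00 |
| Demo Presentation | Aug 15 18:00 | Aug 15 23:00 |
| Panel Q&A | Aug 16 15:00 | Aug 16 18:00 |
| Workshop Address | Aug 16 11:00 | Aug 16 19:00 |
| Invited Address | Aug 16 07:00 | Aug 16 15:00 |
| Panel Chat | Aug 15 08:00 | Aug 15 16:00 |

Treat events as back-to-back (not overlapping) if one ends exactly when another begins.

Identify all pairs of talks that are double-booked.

Sorted by start: Panel Chat, Demo Presentation, Invited Address, Panel Slot, Workshop Address, Panel Q&A.
Demo Presentation starts after Panel Chat ends, so nothing later overlaps Panel Chat either.
Invited Address starts after Demo Presentation ends, so nothing later overlaps Demo Presentation either.
Panel Slot starts before Invited Address ends → Invited Address and Panel Slot overlap.
Workshop Address starts before Invited Address ends → Invited Address and Workshop Address overlap.
Panel Q&A starts exactly when Invited Address ends (back-to-back, no overlap).
Workshop Address starts before Panel Slot ends → Panel Slot and Workshop Address overlap.
Panel Q&A starts before Panel Slot ends → Panel Slot and Panel Q&A overlap.
Panel Q&A starts before Workshop Address ends → Workshop Address and Panel Q&A overlap.

Invited Address & Panel Slot, Invited Address & Workshop Address, Panel Q&A & Panel Slot, Panel Q&A & Workshop Address, Panel Slot & Workshop Address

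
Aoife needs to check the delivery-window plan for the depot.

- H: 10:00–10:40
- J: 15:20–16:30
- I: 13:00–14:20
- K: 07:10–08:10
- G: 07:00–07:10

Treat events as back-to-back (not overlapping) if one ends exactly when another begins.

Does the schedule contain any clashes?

Sorted by start: G, K, H, I, J.
K starts exactly when G ends (back-to-back, no overlap), so G has no further overlaps.
H starts after K ends, so K has no further overlaps.
I starts after H ends, so H has no further overlaps.
J starts after I ends.
Every pair is clear; the schedule has no overlaps.

No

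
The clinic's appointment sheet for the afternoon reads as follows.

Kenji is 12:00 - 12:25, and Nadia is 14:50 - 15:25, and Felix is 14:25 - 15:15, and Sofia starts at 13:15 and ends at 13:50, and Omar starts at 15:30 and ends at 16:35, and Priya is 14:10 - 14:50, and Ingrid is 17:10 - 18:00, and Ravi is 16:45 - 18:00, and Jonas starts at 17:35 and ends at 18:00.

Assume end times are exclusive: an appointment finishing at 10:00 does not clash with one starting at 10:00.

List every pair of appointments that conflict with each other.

Check each pair: they overlap iff neither finishes before the other starts.
Sorted by start: Kenji, Sofia, Priya, Felix, Nadia, Omar, Ravi, Ingrid, Jonas.
Sofia starts after Kenji ends; Kenji is clear from here.
Priya starts after Sofia ends; Sofia is clear from here.
Felix starts before Priya ends → Priya and Felix overlap.
Nadia starts exactly when Priya ends (back-to-back, no overlap); Priya is clear from here.
Nadia starts before Felix ends → Felix and Nadia overlap.
Omar starts after Felix ends; Felix is clear from here.
Omar starts after Nadia ends; Nadia is clear from here.
Ravi starts after Omar ends; Omar is clear from here.
Ingrid starts before Ravi ends → Ravi and Ingrid overlap.
Jonas starts before Ravi ends → Ravi and Jonas overlap.
Jonas starts before Ingrid ends → Ingrid and Jonas overlap.

Felix & Nadia, Felix & Priya, Ingrid & Jonas, Ingrid & Ravi, Jonas & Ravi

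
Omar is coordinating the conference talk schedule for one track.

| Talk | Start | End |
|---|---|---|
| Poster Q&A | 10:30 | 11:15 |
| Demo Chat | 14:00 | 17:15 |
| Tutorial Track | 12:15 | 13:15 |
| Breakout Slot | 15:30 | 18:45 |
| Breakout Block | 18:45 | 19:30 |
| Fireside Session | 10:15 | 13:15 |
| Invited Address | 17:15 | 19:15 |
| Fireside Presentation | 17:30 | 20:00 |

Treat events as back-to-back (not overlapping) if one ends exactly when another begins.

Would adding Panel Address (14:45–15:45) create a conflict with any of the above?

Yes — it overlaps Breakout Slot, Demo Chat

Fireside Session: ends 13:15 at or before Panel Address starts 14:45 → clear.
Poster Q&A: ends 11:15 at or before Panel Address starts 14:45 → clear.
Tutorial Track: ends 13:15 at or before Panel Address starts 14:45 → clear.
Demo Chat: starts 14:00 before Panel Address ends 15:45, and ends 17:15 after Panel Address starts 14:45 → overlap.
Breakout Slot: starts 15:30 before Panel Address ends 15:45, and ends 18:45 after Panel Address starts 14:45 → overlap.
Invited Address: starts 17:15 at or after Panel Address ends 15:45 → clear.
Fireside Presentation: starts 17:30 at or after Panel Address ends 15:45 → clear.
Breakout Block: starts 18:45 at or after Panel Address ends 15:45 → clear.
Panel Address overlaps Demo Chat, Breakout Slot.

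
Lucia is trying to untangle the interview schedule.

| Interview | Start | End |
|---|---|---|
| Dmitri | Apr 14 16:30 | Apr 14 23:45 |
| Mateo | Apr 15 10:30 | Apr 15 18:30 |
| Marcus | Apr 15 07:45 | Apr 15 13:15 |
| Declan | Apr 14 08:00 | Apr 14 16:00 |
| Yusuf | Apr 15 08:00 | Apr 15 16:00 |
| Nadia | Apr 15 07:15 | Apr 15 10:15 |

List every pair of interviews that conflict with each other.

Check each pair: they overlap iff neither finishes before the other starts.
Sorted by start: Declan, Dmitri, Nadia, Marcus, Yusuf, Mateo.
Dmitri starts after Declan ends; Declan is clear from here.
Nadia starts after Dmitri ends; Dmitri is clear from here.
Marcus starts before Nadia ends → Nadia and Marcus overlap.
Yusuf starts before Nadia ends → Nadia and Yusuf overlap.
Mateo starts after Nadia ends.
Yusuf starts before Marcus ends → Marcus and Yusuf overlap.
Mateo starts before Marcus ends → Marcus and Mateo overlap.
Mateo starts before Yusuf ends → Yusuf and Mateo overlap.

Marcus & Mateo, Marcus & Nadia, Marcus & Yusuf, Mateo & Yusuf, Nadia & Yusuf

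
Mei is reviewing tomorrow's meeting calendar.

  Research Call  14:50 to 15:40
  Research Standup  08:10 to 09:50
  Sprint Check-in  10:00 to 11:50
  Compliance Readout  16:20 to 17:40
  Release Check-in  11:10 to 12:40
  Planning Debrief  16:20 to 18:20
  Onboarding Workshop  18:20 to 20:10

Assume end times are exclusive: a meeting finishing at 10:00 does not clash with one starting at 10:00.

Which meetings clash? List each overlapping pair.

Check each pair: they overlap iff neither finishes before the other starts.
Sorted by start: Research Standup, Sprint Check-in, Release Check-in, Research Call, Planning Debrief, Compliance Readout, Onboarding Workshop.
Sprint Check-in starts after Research Standup ends; Research Standup is clear from here.
Release Check-in starts before Sprint Check-in ends → Sprint Check-in and Release Check-in overlap.
Research Call starts after Sprint Check-in ends; Sprint Check-in is clear from here.
Research Call starts after Release Check-in ends; Release Check-in is clear from here.
Planning Debrief starts after Research Call ends; Research Call is clear from here.
Compliance Readout starts before Planning Debrief ends → Planning Debrief and Compliance Readout overlap.
Onboarding Workshop starts exactly when Planning Debrief ends (back-to-back, no overlap).
Onboarding Workshop starts after Compliance Readout ends.

Compliance Readout & Planning Debrief, Release Check-in & Sprint Check-in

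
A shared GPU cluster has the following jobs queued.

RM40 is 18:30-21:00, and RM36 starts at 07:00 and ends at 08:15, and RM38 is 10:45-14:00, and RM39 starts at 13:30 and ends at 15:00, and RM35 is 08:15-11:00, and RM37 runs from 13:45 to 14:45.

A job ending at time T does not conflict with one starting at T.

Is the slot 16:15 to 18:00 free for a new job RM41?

RM36: ends 08:15 at or before RM41 starts 16:15 → clear.
RM35: ends 11:00 at or before RM41 starts 16:15 → clear.
RM38: ends 14:00 at or before RM41 starts 16:15 → clear.
RM39: ends 15:00 at or before RM41 starts 16:15 → clear.
RM37: ends 14:45 at or before RM41 starts 16:15 → clear.
RM40: starts 18:30 at or after RM41 ends 18:00 → clear.

Yes — the slot is free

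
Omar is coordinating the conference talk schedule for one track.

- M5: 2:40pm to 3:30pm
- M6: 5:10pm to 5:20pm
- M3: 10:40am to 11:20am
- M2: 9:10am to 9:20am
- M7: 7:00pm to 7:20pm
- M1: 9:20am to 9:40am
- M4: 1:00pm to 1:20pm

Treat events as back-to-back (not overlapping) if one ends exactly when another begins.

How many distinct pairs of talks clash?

Sorted by start: M2, M1, M3, M4, M5, M6, M7.
M1 starts exactly when M2 ends (back-to-back, no overlap), so nothing later overlaps M2 either.
M3 starts after M1 ends, so nothing later overlaps M1 either.
M4 starts after M3 ends, so nothing later overlaps M3 either.
M5 starts after M4 ends, so nothing later overlaps M4 either.
M6 starts after M5 ends, so nothing later overlaps M5 either.
M7 starts after M6 ends.
No pair overlaps.

0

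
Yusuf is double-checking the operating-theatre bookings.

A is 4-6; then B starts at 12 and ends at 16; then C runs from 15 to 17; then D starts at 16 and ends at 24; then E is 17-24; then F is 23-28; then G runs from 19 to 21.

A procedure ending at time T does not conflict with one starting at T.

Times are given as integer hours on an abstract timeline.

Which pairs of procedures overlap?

Two intervals overlap when each starts before the other ends.
Sorted by start: A, B, C, D, E, G, F.
B starts after A ends, so nothing later overlaps A either.
C starts before B ends → B and C overlap.
D starts exactly when B ends (back-to-back, no overlap), so nothing later overlaps B either.
D starts before C ends → C and D overlap.
E starts exactly when C ends (back-to-back, no overlap), so nothing later overlaps C either.
E starts before D ends → D and E overlap.
G starts before D ends → D and G overlap.
F starts before D ends → D and F overlap.
G starts before E ends → E and G overlap.
F starts before E ends → E and F overlap.
F starts after G ends.

B & C, C & D, D & E, D & F, D & G, E & F, E & G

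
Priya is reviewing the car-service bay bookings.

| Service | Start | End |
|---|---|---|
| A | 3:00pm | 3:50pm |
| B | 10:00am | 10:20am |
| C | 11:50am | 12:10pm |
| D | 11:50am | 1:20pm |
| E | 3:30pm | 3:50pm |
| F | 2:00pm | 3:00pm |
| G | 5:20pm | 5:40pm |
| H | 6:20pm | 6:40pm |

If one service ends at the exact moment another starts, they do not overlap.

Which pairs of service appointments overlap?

Two intervals overlap when each starts before the other ends.
Sorted by start: B, C, D, F, A, E, G, H.
C starts after B ends, so B has no further overlaps.
D starts before C ends → C and D overlap.
F starts after C ends, so C has no further overlaps.
F starts after D ends, so D has no further overlaps.
A starts exactly when F ends (back-to-back, no overlap), so F has no further overlaps.
E starts before A ends → A and E overlap.
G starts after A ends, so A has no further overlaps.
G starts after E ends, so E has no further overlaps.
H starts after G ends.

A & E, C & D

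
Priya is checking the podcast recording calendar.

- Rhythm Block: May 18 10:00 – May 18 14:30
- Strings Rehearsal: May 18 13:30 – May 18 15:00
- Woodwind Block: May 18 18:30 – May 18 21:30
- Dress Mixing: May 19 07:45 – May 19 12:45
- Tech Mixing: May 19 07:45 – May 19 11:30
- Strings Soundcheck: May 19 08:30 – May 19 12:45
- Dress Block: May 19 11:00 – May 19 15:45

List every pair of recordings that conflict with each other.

Sorted by start: Rhythm Block, Strings Rehearsal, Woodwind Block, Dress Mixing, Tech Mixing, Strings Soundcheck, Dress Block.
Strings Rehearsal starts before Rhythm Block ends → Rhythm Block and Strings Rehearsal overlap.
Woodwind Block starts after Rhythm Block ends, so nothing later overlaps Rhythm Block either.
Woodwind Block starts after Strings Rehearsal ends, so nothing later overlaps Strings Rehearsal either.
Dress Mixing starts after Woodwind Block ends, so nothing later overlaps Woodwind Block either.
Tech Mixing starts before Dress Mixing ends → Dress Mixing and Tech Mixing overlap.
Strings Soundcheck starts before Dress Mixing ends → Dress Mixing and Strings Soundcheck overlap.
Dress Block starts before Dress Mixing ends → Dress Mixing and Dress Block overlap.
Strings Soundcheck starts before Tech Mixing ends → Tech Mixing and Strings Soundcheck overlap.
Dress Block starts before Tech Mixing ends → Tech Mixing and Dress Block overlap.
Dress Block starts before Strings Soundcheck ends → Strings Soundcheck and Dress Block overlap.

Dress Block & Dress Mixing, Dress Block & Strings Soundcheck, Dress Block & Tech Mixing, Dress Mixing & Strings Soundcheck, Dress Mixing & Tech Mixing, Rhythm Block & Strings Rehearsal, Strings Soundcheck & Tech Mixing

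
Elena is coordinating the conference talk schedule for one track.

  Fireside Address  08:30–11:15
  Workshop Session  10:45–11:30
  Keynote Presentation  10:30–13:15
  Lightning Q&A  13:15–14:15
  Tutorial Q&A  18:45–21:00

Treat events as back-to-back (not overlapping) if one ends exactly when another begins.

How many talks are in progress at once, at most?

3

Sort all start/end points and keep a running count:
08:30 start Fireside Address → 1
10:30 start Keynote Presentation → 2
10:45 start Workshop Session → 3
11:15 end Fireside Address → 2
11:30 end Workshop Session → 1
13:15 end Keynote Presentation → 0
13:15 start Lightning Q&A → 1
14:15 end Lightning Q&A → 0
18:45 start Tutorial Q&A → 1
21:00 end Tutorial Q&A → 0
Peak is 3, at 10:45 (Fireside Address, Keynote Presentation, Workshop Session).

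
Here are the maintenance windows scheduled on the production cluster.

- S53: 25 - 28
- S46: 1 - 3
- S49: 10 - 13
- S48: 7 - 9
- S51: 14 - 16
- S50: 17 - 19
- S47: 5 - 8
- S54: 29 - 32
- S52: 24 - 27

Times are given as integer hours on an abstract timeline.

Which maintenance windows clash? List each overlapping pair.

Sorted by start: S46, S47, S48, S49, S51, S50, S52, S53, S54.
S47 starts after S46 ends; S46 is clear from here.
S48 starts before S47 ends → S47 and S48 overlap.
S49 starts after S47 ends; S47 is clear from here.
S49 starts after S48 ends; S48 is clear from here.
S51 starts after S49 ends; S49 is clear from here.
S50 starts after S51 ends; S51 is clear from here.
S52 starts after S50 ends; S50 is clear from here.
S53 starts before S52 ends → S52 and S53 overlap.
S54 starts after S52 ends.
S54 starts after S53 ends.

S47 & S48, S52 & S53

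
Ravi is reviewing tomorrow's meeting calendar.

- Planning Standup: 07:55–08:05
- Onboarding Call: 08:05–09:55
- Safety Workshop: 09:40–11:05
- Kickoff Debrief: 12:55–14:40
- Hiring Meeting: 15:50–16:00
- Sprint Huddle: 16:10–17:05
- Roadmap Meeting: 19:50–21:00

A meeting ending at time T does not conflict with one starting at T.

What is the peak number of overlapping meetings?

2

Sweep the timeline, counting +1 at each start and −1 at each end (ends before starts at a tie):
07:55 start Planning Standup → 1
08:05 end Planning Standup → 0
08:05 start Onboarding Call → 1
09:40 start Safety Workshop → 2
09:55 end Onboarding Call → 1
11:05 end Safety Workshop → 0
12:55 start Kickoff Debrief → 1
14:40 end Kickoff Debrief → 0
15:50 start Hiring Meeting → 1
16:00 end Hiring Meeting → 0
16:10 start Sprint Huddle → 1
17:05 end Sprint Huddle → 0
19:50 start Roadmap Meeting → 1
21:00 end Roadmap Meeting → 0
Peak is 2, at 09:40 (Onboarding Call, Safety Workshop).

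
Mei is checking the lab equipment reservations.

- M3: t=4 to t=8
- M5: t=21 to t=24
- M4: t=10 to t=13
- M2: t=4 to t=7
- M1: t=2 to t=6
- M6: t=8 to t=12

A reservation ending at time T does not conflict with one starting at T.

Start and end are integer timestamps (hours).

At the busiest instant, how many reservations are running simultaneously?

Sweep the timeline, counting +1 at each start and −1 at each end (ends before starts at a tie):
t=2 start M1 → 1
t=4 start M2 → 2
t=4 start M3 → 3
t=6 end M1 → 2
t=7 end M2 → 1
t=8 end M3 → 0
t=8 start M6 → 1
t=10 start M4 → 2
t=12 end M6 → 1
t=13 end M4 → 0
t=21 start M5 → 1
t=24 end M5 → 0
Peak is 3, at t=4 (M1, M2, M3).

3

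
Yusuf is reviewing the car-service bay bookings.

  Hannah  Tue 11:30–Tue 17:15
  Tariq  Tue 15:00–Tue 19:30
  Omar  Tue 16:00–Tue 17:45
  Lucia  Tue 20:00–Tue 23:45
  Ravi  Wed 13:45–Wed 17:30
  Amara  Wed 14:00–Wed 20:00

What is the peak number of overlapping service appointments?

Sort all start/end points and keep a running count:
Tue 11:30 start Hannah → 1
Tue 15:00 start Tariq → 2
Tue 16:00 start Omar → 3
Tue 17:15 end Hannah → 2
Tue 17:45 end Omar → 1
Tue 19:30 end Tariq → 0
Tue 20:00 start Lucia → 1
Tue 23:45 end Lucia → 0
Wed 13:45 start Ravi → 1
Wed 14:00 start Amara → 2
Wed 17:30 end Ravi → 1
Wed 20:00 end Amara → 0
Peak is 3, at Tue 16:00 (Hannah, Omar, Tariq).

3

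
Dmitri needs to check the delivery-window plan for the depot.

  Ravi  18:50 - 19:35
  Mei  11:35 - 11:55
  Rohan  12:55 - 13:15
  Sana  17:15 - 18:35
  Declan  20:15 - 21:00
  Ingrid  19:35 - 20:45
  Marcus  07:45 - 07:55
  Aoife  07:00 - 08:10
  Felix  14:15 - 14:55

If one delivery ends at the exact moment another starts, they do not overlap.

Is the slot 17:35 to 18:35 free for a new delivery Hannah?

No — it overlaps Sana

Aoife: ends 08:10 at or before Hannah starts 17:35 → clear.
Marcus: ends 07:55 at or before Hannah starts 17:35 → clear.
Mei: ends 11:55 at or before Hannah starts 17:35 → clear.
Rohan: ends 13:15 at or before Hannah starts 17:35 → clear.
Felix: ends 14:55 at or before Hannah starts 17:35 → clear.
Sana: starts 17:15 before Hannah ends 18:35, and ends 18:35 after Hannah starts 17:35 → overlap.
Ravi: starts 18:50 at or after Hannah ends 18:35 → clear.
Ingrid: starts 19:35 at or after Hannah ends 18:35 → clear.
Declan: starts 20:15 at or after Hannah ends 18:35 → clear.
Hannah overlaps Sana.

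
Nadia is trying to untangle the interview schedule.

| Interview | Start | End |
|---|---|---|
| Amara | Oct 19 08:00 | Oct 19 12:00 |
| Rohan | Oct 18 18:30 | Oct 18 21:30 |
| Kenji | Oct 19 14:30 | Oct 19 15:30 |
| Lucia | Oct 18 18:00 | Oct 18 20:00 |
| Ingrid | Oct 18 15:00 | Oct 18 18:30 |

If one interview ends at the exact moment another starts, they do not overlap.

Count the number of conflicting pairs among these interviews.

2

Sorted by start: Ingrid, Lucia, Rohan, Amara, Kenji.
Lucia starts before Ingrid ends → Ingrid and Lucia overlap.
Rohan starts exactly when Ingrid ends (back-to-back, no overlap), so Ingrid has no further overlaps.
Rohan starts before Lucia ends → Lucia and Rohan overlap.
Amara starts after Lucia ends, so Lucia has no further overlaps.
Amara starts after Rohan ends, so Rohan has no further overlaps.
Kenji starts after Amara ends.
Overlapping pairs: Ingrid & Lucia, Lucia & Rohan — 2 in total.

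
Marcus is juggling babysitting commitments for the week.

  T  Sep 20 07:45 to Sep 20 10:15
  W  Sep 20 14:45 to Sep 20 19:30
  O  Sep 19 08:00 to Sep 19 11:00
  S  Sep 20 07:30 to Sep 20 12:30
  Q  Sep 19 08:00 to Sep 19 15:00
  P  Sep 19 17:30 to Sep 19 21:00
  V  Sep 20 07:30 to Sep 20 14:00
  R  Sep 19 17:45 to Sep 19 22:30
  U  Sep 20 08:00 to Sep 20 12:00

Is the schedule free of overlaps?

Sorted by start: O, Q, P, R, S, V, T, U, W.
Q starts before O ends → O and Q overlap.
That's a conflict, so the schedule is not conflict-free.

No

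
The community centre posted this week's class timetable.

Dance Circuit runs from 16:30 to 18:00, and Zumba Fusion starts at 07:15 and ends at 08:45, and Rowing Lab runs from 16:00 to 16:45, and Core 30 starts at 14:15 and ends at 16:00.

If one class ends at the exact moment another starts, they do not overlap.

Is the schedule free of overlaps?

No

Check each pair: they overlap iff neither finishes before the other starts.
Sorted by start: Zumba Fusion, Core 30, Rowing Lab, Dance Circuit.
Core 30 starts after Zumba Fusion ends, so nothing later overlaps Zumba Fusion either.
Rowing Lab starts exactly when Core 30 ends (back-to-back, no overlap), so nothing later overlaps Core 30 either.
Dance Circuit starts before Rowing Lab ends → Rowing Lab and Dance Circuit overlap.
That's a conflict, so the schedule is not conflict-free.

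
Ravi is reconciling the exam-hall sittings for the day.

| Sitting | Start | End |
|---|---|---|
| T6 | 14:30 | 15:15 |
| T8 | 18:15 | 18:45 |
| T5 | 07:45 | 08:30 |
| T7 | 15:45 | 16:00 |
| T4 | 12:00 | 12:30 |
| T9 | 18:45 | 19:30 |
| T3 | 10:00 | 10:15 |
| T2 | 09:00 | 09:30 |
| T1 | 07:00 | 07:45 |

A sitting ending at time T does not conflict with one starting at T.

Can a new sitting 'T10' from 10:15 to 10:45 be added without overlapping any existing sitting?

Yes — the slot is free

T1: ends 07:45 at or before T10 starts 10:15 → clear.
T5: ends 08:30 at or before T10 starts 10:15 → clear.
T2: ends 09:30 at or before T10 starts 10:15 → clear.
T3: ends 10:15 at or before T10 starts 10:15 → clear.
T4: starts 12:00 at or after T10 ends 10:45 → clear.
T6: starts 14:30 at or after T10 ends 10:45 → clear.
T7: starts 15:45 at or after T10 ends 10:45 → clear.
T8: starts 18:15 at or after T10 ends 10:45 → clear.
T9: starts 18:45 at or after T10 ends 10:45 → clear.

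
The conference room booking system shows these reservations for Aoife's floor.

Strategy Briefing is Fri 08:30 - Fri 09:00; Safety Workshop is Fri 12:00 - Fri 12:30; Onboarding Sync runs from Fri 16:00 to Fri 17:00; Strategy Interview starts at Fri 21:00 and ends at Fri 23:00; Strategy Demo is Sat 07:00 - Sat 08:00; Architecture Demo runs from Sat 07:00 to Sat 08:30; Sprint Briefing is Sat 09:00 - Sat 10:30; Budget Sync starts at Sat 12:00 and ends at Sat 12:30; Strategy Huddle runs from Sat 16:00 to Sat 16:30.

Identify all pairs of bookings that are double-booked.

Sorted by start: Strategy Briefing, Safety Workshop, Onboarding Sync, Strategy Interview, Strategy Demo, Architecture Demo, Sprint Briefing, Budget Sync, Strategy Huddle.
Safety Workshop starts after Strategy Briefing ends, so Strategy Briefing has no further overlaps.
Onboarding Sync starts after Safety Workshop ends, so Safety Workshop has no further overlaps.
Strategy Interview starts after Onboarding Sync ends, so Onboarding Sync has no further overlaps.
Strategy Demo starts after Strategy Interview ends, so Strategy Interview has no further overlaps.
Architecture Demo starts before Strategy Demo ends → Strategy Demo and Architecture Demo overlap.
Sprint Briefing starts after Strategy Demo ends, so Strategy Demo has no further overlaps.
Sprint Briefing starts after Architecture Demo ends, so Architecture Demo has no further overlaps.
Budget Sync starts after Sprint Briefing ends, so Sprint Briefing has no further overlaps.
Strategy Huddle starts after Budget Sync ends.

Architecture Demo & Strategy Demo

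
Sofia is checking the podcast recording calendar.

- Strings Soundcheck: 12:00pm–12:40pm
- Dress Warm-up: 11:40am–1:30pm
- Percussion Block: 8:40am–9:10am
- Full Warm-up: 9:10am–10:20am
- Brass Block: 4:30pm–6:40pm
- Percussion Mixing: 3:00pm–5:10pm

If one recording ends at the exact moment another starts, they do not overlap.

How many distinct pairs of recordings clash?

Sorted by start: Percussion Block, Full Warm-up, Dress Warm-up, Strings Soundcheck, Percussion Mixing, Brass Block.
Full Warm-up starts exactly when Percussion Block ends (back-to-back, no overlap); Percussion Block is clear from here.
Dress Warm-up starts after Full Warm-up ends; Full Warm-up is clear from here.
Strings Soundcheck starts before Dress Warm-up ends → Dress Warm-up and Strings Soundcheck overlap.
Percussion Mixing starts after Dress Warm-up ends; Dress Warm-up is clear from here.
Percussion Mixing starts after Strings Soundcheck ends; Strings Soundcheck is clear from here.
Brass Block starts before Percussion Mixing ends → Percussion Mixing and Brass Block overlap.
Overlapping pairs: Brass Block & Percussion Mixing, Dress Warm-up & Strings Soundcheck — 2 in total.

2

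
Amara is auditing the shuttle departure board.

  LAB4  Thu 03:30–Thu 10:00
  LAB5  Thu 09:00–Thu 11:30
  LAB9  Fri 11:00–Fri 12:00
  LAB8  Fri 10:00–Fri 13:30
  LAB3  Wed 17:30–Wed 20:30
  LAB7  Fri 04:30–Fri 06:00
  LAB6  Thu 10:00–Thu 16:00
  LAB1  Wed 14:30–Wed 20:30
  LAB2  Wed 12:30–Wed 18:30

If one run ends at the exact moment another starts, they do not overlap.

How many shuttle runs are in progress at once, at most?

3

Sweep the timeline, counting +1 at each start and −1 at each end (ends before starts at a tie):
Wed 12:30 start LAB2 → 1
Wed 14:30 start LAB1 → 2
Wed 17:30 start LAB3 → 3
Wed 18:30 end LAB2 → 2
Wed 20:30 end LAB1 → 1
Wed 20:30 end LAB3 → 0
Thu 03:30 start LAB4 → 1
Thu 09:00 start LAB5 → 2
Thu 10:00 end LAB4 → 1
Thu 10:00 start LAB6 → 2
Thu 11:30 end LAB5 → 1
Thu 16:00 end LAB6 → 0
Fri 04:30 start LAB7 → 1
Fri 06:00 end LAB7 → 0
Fri 10:00 start LAB8 → 1
Fri 11:00 start LAB9 → 2
Fri 12:00 end LAB9 → 1
Fri 13:30 end LAB8 → 0
Peak is 3, at Wed 17:30 (LAB1, LAB2, LAB3).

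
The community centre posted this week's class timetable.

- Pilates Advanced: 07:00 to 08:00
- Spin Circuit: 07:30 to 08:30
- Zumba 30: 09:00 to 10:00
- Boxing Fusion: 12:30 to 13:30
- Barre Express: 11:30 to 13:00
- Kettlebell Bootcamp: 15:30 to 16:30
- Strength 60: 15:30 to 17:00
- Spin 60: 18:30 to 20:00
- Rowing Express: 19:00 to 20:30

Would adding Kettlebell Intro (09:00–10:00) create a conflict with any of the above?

Yes — it overlaps Zumba 30

Pilates Advanced: ends 08:00 at or before Kettlebell Intro starts 09:00 → clear.
Spin Circuit: ends 08:30 at or before Kettlebell Intro starts 09:00 → clear.
Zumba 30: starts 09:00 before Kettlebell Intro ends 10:00, and ends 10:00 after Kettlebell Intro starts 09:00 → overlap.
Barre Express: starts 11:30 at or after Kettlebell Intro ends 10:00 → clear.
Boxing Fusion: starts 12:30 at or after Kettlebell Intro ends 10:00 → clear.
Kettlebell Bootcamp: starts 15:30 at or after Kettlebell Intro ends 10:00 → clear.
Strength 60: starts 15:30 at or after Kettlebell Intro ends 10:00 → clear.
Spin 60: starts 18:30 at or after Kettlebell Intro ends 10:00 → clear.
Rowing Express: starts 19:00 at or after Kettlebell Intro ends 10:00 → clear.
Kettlebell Intro overlaps Zumba 30.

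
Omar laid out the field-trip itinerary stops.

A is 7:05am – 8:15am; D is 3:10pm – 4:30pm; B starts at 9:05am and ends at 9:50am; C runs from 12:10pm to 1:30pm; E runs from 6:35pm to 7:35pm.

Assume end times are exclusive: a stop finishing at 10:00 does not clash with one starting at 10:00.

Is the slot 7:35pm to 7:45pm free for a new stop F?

Yes — the slot is free

A: ends 8:15am at or before F starts 7:35pm → clear.
B: ends 9:50am at or before F starts 7:35pm → clear.
C: ends 1:30pm at or before F starts 7:35pm → clear.
D: ends 4:30pm at or before F starts 7:35pm → clear.
E: ends 7:35pm at or before F starts 7:35pm → clear.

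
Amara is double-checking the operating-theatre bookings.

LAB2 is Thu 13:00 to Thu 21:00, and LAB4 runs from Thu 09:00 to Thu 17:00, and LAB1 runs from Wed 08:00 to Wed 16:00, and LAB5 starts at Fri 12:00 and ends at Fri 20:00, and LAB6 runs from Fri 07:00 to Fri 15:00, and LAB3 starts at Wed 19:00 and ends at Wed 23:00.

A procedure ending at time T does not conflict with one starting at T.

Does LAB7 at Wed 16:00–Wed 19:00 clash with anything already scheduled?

LAB1: ends Wed 16:00 at or before LAB7 starts Wed 16:00 → clear.
LAB3: starts Wed 19:00 at or after LAB7 ends Wed 19:00 → clear.
LAB4: starts Thu 09:00 at or after LAB7 ends Wed 19:00 → clear.
LAB2: starts Thu 13:00 at or after LAB7 ends Wed 19:00 → clear.
LAB6: starts Fri 07:00 at or after LAB7 ends Wed 19:00 → clear.
LAB5: starts Fri 12:00 at or after LAB7 ends Wed 19:00 → clear.

No — it doesn't clash with anything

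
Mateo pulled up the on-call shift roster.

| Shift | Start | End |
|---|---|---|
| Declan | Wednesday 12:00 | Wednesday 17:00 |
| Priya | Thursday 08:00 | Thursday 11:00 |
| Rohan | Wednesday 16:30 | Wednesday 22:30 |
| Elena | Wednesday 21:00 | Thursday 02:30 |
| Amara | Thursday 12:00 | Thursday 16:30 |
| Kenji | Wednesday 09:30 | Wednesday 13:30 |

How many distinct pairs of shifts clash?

Sorted by start: Kenji, Declan, Rohan, Elena, Priya, Amara.
Declan starts before Kenji ends → Kenji and Declan overlap.
Rohan starts after Kenji ends, so Kenji has no further overlaps.
Rohan starts before Declan ends → Declan and Rohan overlap.
Elena starts after Declan ends, so Declan has no further overlaps.
Elena starts before Rohan ends → Rohan and Elena overlap.
Priya starts after Rohan ends, so Rohan has no further overlaps.
Priya starts after Elena ends, so Elena has no further overlaps.
Amara starts after Priya ends.
Overlapping pairs: Declan & Kenji, Declan & Rohan, Elena & Rohan — 3 in total.

3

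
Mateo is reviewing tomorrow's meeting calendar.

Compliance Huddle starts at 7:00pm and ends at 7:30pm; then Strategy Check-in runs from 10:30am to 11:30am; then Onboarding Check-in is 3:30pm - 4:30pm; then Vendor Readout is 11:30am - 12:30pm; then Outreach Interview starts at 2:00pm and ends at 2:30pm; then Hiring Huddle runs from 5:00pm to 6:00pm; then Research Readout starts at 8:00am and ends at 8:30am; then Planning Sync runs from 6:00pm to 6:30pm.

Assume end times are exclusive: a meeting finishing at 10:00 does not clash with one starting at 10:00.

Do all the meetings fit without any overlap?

Sorted by start: Research Readout, Strategy Check-in, Vendor Readout, Outreach Interview, Onboarding Check-in, Hiring Huddle, Planning Sync, Compliance Huddle.
Strategy Check-in starts after Research Readout ends; Research Readout is clear from here.
Vendor Readout starts exactly when Strategy Check-in ends (back-to-back, no overlap); Strategy Check-in is clear from here.
Outreach Interview starts after Vendor Readout ends; Vendor Readout is clear from here.
Onboarding Check-in starts after Outreach Interview ends; Outreach Interview is clear from here.
Hiring Huddle starts after Onboarding Check-in ends; Onboarding Check-in is clear from here.
Planning Sync starts exactly when Hiring Huddle ends (back-to-back, no overlap); Hiring Huddle is clear from here.
Compliance Huddle starts after Planning Sync ends.
Every pair is clear; the schedule has no overlaps.

Yes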